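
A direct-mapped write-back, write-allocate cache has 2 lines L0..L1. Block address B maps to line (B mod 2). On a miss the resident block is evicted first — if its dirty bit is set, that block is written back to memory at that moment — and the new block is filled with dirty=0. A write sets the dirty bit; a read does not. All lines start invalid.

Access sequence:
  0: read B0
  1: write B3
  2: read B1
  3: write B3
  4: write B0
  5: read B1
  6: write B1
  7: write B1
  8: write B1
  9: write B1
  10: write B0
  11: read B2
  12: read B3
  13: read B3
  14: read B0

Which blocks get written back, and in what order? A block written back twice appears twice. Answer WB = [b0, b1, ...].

WB = [3, 3, 0, 1]

0: R B0 -> L0 miss  d=-]
1: W B3 -> L1 miss  d=D]
2: R B1 -> L1 miss wb->B3  d=-]
3: W B3 -> L1 miss  d=D]
4: W B0 -> L0 hit  d=D]
5: R B1 -> L1 miss wb->B3  d=-]
6: W B1 -> L1 hit  d=D]
7: W B1 -> L1 hit  d=D]
8: W B1 -> L1 hit  d=D]
9: W B1 -> L1 hit  d=D]
10: W B0 -> L0 hit  d=D]
11: R B2 -> L0 miss wb->B0  d=-]
12: R B3 -> L1 miss wb->B1  d=-]
13: R B3 -> L1 hit  d=-]
14: R B0 -> L0 miss  d=-]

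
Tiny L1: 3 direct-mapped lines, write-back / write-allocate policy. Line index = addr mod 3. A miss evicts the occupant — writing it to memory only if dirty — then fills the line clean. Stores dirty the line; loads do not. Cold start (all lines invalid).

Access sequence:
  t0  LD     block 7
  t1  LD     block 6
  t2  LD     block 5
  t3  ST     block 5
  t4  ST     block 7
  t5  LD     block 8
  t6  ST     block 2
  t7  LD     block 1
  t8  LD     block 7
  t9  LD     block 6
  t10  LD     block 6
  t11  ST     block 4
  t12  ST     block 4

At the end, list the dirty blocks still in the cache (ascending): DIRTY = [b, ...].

DIRTY = [2, 4]

0: R B7 -> L1 miss  d=-]
1: R B6 -> L0 miss  d=-]
2: R B5 -> L2 miss  d=-]
3: W B5 -> L2 hit  d=D]
4: W B7 -> L1 hit  d=D]
5: R B8 -> L2 miss wb->B5  d=-]
6: W B2 -> L2 miss  d=D]
7: R B1 -> L1 miss wb->B7  d=-]
8: R B7 -> L1 miss  d=-]
9: R B6 -> L0 hit  d=-]
10: R B6 -> L0 hit  d=-]
11: W B4 -> L1 miss  d=D]
12: W B4 -> L1 hit  d=D]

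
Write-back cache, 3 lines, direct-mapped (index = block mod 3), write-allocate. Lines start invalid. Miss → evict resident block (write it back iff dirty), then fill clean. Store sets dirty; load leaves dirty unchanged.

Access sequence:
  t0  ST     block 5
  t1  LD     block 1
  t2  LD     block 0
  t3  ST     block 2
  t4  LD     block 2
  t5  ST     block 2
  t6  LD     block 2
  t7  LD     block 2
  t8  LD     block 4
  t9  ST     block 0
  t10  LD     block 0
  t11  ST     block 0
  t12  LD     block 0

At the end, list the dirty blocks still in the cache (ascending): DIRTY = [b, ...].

0: W B5 → L2 miss [D]
1: R B1 → L1 miss [-]
2: R B0 → L0 miss [-]
3: W B2 → L2 miss wb→B5 [D]
4: R B2 → L2 hit [D]
5: W B2 → L2 hit [D]
6: R B2 → L2 hit [D]
7: R B2 → L2 hit [D]
8: R B4 → L1 miss [-]
9: W B0 → L0 hit [D]
10: R B0 → L0 hit [D]
11: W B0 → L0 hit [D]
12: R B0 → L0 hit [D]

DIRTY = [0, 2]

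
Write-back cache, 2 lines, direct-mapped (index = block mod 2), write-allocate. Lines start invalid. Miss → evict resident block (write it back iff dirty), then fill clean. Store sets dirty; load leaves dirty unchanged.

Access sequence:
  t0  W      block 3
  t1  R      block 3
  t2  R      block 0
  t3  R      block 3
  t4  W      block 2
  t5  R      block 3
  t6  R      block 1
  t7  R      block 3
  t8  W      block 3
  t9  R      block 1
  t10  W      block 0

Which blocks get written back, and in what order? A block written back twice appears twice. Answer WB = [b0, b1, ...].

  0 | W B3 → L1 miss [D]
  1 | R B3 → L1 hit [D]
  2 | R B0 → L0 miss [-]
  3 | R B3 → L1 hit [D]
  4 | W B2 → L0 miss [D]
  5 | R B3 → L1 hit [D]
  6 | R B1 → L1 miss wb→B3 [-]
  7 | R B3 → L1 miss [-]
  8 | W B3 → L1 hit [D]
  9 | R B1 → L1 miss wb→B3 [-]
  10 | W B0 → L0 miss wb→B2 [D]

WB = [3, 3, 2]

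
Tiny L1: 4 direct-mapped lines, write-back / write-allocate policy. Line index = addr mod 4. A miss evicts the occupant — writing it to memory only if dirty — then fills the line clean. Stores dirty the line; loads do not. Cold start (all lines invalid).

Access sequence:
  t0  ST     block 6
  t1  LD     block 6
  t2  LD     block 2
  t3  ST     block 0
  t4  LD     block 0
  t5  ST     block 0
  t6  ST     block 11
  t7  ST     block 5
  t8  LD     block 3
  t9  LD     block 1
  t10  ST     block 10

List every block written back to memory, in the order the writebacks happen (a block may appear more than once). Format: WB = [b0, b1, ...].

WB = [6, 11, 5]

0: W B6 -> L2 miss  d=D]
1: R B6 -> L2 hit  d=D]
2: R B2 -> L2 miss wb->B6  d=-]
3: W B0 -> L0 miss  d=D]
4: R B0 -> L0 hit  d=D]
5: W B0 -> L0 hit  d=D]
6: W B11 -> L3 miss  d=D]
7: W B5 -> L1 miss  d=D]
8: R B3 -> L3 miss wb->B11  d=-]
9: R B1 -> L1 miss wb->B5  d=-]
10: W B10 -> L2 miss  d=D]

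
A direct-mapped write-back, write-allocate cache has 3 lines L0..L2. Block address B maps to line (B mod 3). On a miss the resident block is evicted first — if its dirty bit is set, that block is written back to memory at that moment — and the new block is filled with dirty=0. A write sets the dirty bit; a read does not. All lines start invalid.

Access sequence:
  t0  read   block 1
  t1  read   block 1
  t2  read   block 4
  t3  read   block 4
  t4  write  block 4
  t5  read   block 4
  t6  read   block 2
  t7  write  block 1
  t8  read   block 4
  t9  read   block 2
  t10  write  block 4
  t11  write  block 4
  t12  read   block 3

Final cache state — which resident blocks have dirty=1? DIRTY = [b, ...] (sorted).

DIRTY = [4]

  0 | R B1 → L1 miss [-]
  1 | R B1 → L1 hit [-]
  2 | R B4 → L1 miss [-]
  3 | R B4 → L1 hit [-]
  4 | W B4 → L1 hit [D]
  5 | R B4 → L1 hit [D]
  6 | R B2 → L2 miss [-]
  7 | W B1 → L1 miss wb→B4 [D]
  8 | R B4 → L1 miss wb→B1 [-]
  9 | R B2 → L2 hit [-]
  10 | W B4 → L1 hit [D]
  11 | W B4 → L1 hit [D]
  12 | R B3 → L0 miss [-]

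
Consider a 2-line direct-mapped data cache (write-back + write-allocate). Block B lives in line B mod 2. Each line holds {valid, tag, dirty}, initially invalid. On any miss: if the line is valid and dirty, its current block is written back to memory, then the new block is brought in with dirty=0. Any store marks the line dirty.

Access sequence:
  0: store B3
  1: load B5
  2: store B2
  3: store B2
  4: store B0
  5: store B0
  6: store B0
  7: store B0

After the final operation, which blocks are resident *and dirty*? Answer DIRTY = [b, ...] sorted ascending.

DIRTY = [0]

0: W B3 -> L1 miss  d=D]
1: R B5 -> L1 miss wb->B3  d=-]
2: W B2 -> L0 miss  d=D]
3: W B2 -> L0 hit  d=D]
4: W B0 -> L0 miss wb->B2  d=D]
5: W B0 -> L0 hit  d=D]
6: W B0 -> L0 hit  d=D]
7: W B0 -> L0 hit  d=D]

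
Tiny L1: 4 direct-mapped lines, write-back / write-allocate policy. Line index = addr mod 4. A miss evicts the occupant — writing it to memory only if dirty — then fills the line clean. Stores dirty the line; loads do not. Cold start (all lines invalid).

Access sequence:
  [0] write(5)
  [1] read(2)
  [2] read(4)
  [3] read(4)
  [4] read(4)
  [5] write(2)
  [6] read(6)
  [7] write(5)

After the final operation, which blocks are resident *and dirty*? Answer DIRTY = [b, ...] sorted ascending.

0: W B5 -> L1 miss  d=D]
1: R B2 -> L2 miss  d=-]
2: R B4 -> L0 miss  d=-]
3: R B4 -> L0 hit  d=-]
4: R B4 -> L0 hit  d=-]
5: W B2 -> L2 hit  d=D]
6: R B6 -> L2 miss wb->B2  d=-]
7: W B5 -> L1 hit  d=D]

DIRTY = [5]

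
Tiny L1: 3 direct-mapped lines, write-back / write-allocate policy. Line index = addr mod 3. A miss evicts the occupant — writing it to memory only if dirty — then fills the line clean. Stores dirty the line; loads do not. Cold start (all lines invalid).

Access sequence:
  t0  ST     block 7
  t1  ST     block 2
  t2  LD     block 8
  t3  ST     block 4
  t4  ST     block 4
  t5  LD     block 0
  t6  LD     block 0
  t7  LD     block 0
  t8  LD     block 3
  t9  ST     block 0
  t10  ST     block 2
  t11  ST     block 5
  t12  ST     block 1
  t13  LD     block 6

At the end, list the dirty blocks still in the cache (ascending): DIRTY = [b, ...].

0: W B7 -> L1 miss  d=D]
1: W B2 -> L2 miss  d=D]
2: R B8 -> L2 miss wb->B2  d=-]
3: W B4 -> L1 miss wb->B7  d=D]
4: W B4 -> L1 hit  d=D]
5: R B0 -> L0 miss  d=-]
6: R B0 -> L0 hit  d=-]
7: R B0 -> L0 hit  d=-]
8: R B3 -> L0 miss  d=-]
9: W B0 -> L0 miss  d=D]
10: W B2 -> L2 miss  d=D]
11: W B5 -> L2 miss wb->B2  d=D]
12: W B1 -> L1 miss wb->B4  d=D]
13: R B6 -> L0 miss wb->B0  d=-]

DIRTY = [1, 5]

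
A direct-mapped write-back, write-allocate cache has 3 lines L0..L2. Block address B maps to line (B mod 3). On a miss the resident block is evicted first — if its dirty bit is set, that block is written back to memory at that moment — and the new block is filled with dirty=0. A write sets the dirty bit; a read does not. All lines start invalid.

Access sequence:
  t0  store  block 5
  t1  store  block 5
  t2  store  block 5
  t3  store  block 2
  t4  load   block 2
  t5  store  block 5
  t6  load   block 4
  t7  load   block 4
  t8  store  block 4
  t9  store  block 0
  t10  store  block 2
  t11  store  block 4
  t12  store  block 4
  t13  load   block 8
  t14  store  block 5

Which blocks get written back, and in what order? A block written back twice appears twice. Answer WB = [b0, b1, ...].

WB = [5, 2, 5, 2]

  0 | W B5 → L2 miss [D]
  1 | W B5 → L2 hit [D]
  2 | W B5 → L2 hit [D]
  3 | W B2 → L2 miss wb→B5 [D]
  4 | R B2 → L2 hit [D]
  5 | W B5 → L2 miss wb→B2 [D]
  6 | R B4 → L1 miss [-]
  7 | R B4 → L1 hit [-]
  8 | W B4 → L1 hit [D]
  9 | W B0 → L0 miss [D]
  10 | W B2 → L2 miss wb→B5 [D]
  11 | W B4 → L1 hit [D]
  12 | W B4 → L1 hit [D]
  13 | R B8 → L2 miss wb→B2 [-]
  14 | W B5 → L2 miss [D]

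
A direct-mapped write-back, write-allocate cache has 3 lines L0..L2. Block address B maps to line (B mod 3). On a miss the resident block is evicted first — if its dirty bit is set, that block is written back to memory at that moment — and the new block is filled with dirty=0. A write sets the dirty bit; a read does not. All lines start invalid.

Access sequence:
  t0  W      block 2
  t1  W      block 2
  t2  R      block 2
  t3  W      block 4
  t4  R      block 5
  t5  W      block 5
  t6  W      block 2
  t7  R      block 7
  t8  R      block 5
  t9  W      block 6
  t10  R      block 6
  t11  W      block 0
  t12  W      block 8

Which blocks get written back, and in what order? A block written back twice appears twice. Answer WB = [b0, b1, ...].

0: W B2 → L2 miss [D]
1: W B2 → L2 hit [D]
2: R B2 → L2 hit [D]
3: W B4 → L1 miss [D]
4: R B5 → L2 miss wb→B2 [-]
5: W B5 → L2 hit [D]
6: W B2 → L2 miss wb→B5 [D]
7: R B7 → L1 miss wb→B4 [-]
8: R B5 → L2 miss wb→B2 [-]
9: W B6 → L0 miss [D]
10: R B6 → L0 hit [D]
11: W B0 → L0 miss wb→B6 [D]
12: W B8 → L2 miss [D]

WB = [2, 5, 4, 2, 6]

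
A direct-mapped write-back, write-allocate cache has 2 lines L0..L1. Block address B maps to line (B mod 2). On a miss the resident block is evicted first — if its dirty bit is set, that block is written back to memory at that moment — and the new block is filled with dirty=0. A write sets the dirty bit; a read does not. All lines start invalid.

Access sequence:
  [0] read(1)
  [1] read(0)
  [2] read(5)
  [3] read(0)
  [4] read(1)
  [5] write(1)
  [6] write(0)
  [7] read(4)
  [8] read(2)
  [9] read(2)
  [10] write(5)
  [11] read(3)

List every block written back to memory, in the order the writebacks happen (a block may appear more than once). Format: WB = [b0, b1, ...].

0: R B1 → L1 miss [-]
1: R B0 → L0 miss [-]
2: R B5 → L1 miss [-]
3: R B0 → L0 hit [-]
4: R B1 → L1 miss [-]
5: W B1 → L1 hit [D]
6: W B0 → L0 hit [D]
7: R B4 → L0 miss wb→B0 [-]
8: R B2 → L0 miss [-]
9: R B2 → L0 hit [-]
10: W B5 → L1 miss wb→B1 [D]
11: R B3 → L1 miss wb→B5 [-]

WB = [0, 1, 5]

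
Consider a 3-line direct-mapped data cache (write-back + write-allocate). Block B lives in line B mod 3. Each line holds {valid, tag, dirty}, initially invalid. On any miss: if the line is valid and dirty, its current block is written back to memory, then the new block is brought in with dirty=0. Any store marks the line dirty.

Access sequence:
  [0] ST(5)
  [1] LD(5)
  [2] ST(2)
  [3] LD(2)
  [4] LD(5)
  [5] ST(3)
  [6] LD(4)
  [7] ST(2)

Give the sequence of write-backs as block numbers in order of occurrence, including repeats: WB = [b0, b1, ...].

WB = [5, 2]

  0 | W B5 → L2 miss [D]
  1 | R B5 → L2 hit [D]
  2 | W B2 → L2 miss wb→B5 [D]
  3 | R B2 → L2 hit [D]
  4 | R B5 → L2 miss wb→B2 [-]
  5 | W B3 → L0 miss [D]
  6 | R B4 → L1 miss [-]
  7 | W B2 → L2 miss [D]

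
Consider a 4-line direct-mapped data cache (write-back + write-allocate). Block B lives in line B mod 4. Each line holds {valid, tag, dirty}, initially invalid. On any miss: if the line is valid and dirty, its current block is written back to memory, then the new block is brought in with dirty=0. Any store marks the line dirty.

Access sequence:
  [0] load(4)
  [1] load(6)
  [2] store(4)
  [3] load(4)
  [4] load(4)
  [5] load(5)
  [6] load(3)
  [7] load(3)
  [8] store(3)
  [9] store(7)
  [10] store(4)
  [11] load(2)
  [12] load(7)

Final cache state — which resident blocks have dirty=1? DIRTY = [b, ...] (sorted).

DIRTY = [4, 7]

0: R B4 → L0 miss [-]
1: R B6 → L2 miss [-]
2: W B4 → L0 hit [D]
3: R B4 → L0 hit [D]
4: R B4 → L0 hit [D]
5: R B5 → L1 miss [-]
6: R B3 → L3 miss [-]
7: R B3 → L3 hit [-]
8: W B3 → L3 hit [D]
9: W B7 → L3 miss wb→B3 [D]
10: W B4 → L0 hit [D]
11: R B2 → L2 miss [-]
12: R B7 → L3 hit [D]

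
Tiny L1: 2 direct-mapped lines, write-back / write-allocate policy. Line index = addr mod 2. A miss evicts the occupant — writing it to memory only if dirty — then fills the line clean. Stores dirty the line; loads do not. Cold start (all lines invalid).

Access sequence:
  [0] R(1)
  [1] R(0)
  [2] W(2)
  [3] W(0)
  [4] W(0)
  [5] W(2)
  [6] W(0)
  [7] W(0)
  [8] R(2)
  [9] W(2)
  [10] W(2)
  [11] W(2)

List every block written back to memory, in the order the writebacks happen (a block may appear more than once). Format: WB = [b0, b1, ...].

WB = [2, 0, 2, 0]

0: R B1 -> L1 miss  d=-]
1: R B0 -> L0 miss  d=-]
2: W B2 -> L0 miss  d=D]
3: W B0 -> L0 miss wb->B2  d=D]
4: W B0 -> L0 hit  d=D]
5: W B2 -> L0 miss wb->B0  d=D]
6: W B0 -> L0 miss wb->B2  d=D]
7: W B0 -> L0 hit  d=D]
8: R B2 -> L0 miss wb->B0  d=-]
9: W B2 -> L0 hit  d=D]
10: W B2 -> L0 hit  d=D]
11: W B2 -> L0 hit  d=D]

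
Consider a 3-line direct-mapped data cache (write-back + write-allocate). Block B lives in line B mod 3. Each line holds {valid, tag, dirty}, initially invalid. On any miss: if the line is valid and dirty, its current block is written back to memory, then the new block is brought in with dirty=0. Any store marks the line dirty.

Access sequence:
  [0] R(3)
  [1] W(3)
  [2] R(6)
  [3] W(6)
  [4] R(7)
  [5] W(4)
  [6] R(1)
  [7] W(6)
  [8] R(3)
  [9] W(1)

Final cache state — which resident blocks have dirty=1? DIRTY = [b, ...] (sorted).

  0 | R B3 → L0 miss [-]
  1 | W B3 → L0 hit [D]
  2 | R B6 → L0 miss wb→B3 [-]
  3 | W B6 → L0 hit [D]
  4 | R B7 → L1 miss [-]
  5 | W B4 → L1 miss [D]
  6 | R B1 → L1 miss wb→B4 [-]
  7 | W B6 → L0 hit [D]
  8 | R B3 → L0 miss wb→B6 [-]
  9 | W B1 → L1 hit [D]

DIRTY = [1]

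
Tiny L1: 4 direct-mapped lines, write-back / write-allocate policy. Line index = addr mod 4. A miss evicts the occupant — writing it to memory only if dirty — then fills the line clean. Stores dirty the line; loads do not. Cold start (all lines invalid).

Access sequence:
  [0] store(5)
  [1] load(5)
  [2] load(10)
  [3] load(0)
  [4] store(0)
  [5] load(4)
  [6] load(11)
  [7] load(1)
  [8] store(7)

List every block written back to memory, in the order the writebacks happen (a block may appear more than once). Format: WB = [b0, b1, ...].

WB = [0, 5]

0: W B5 → L1 miss [D]
1: R B5 → L1 hit [D]
2: R B10 → L2 miss [-]
3: R B0 → L0 miss [-]
4: W B0 → L0 hit [D]
5: R B4 → L0 miss wb→B0 [-]
6: R B11 → L3 miss [-]
7: R B1 → L1 miss wb→B5 [-]
8: W B7 → L3 miss [D]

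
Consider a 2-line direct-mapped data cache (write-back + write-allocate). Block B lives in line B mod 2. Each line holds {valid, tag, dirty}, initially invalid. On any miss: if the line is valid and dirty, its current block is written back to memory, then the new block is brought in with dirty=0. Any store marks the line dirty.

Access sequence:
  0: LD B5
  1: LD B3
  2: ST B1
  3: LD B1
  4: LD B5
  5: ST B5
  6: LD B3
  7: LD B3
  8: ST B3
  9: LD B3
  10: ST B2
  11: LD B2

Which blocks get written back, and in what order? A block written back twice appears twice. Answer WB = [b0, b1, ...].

WB = [1, 5]

0: R B5 → L1 miss [-]
1: R B3 → L1 miss [-]
2: W B1 → L1 miss [D]
3: R B1 → L1 hit [D]
4: R B5 → L1 miss wb→B1 [-]
5: W B5 → L1 hit [D]
6: R B3 → L1 miss wb→B5 [-]
7: R B3 → L1 hit [-]
8: W B3 → L1 hit [D]
9: R B3 → L1 hit [D]
10: W B2 → L0 miss [D]
11: R B2 → L0 hit [D]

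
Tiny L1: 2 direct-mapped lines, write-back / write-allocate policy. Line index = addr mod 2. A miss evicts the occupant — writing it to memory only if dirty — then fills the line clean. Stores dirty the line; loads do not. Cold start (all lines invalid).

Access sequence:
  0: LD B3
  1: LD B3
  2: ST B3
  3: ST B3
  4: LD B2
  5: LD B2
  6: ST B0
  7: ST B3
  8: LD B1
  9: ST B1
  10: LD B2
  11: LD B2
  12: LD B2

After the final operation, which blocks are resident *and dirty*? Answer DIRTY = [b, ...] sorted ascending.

0: R B3 -> L1 miss  d=-]
1: R B3 -> L1 hit  d=-]
2: W B3 -> L1 hit  d=D]
3: W B3 -> L1 hit  d=D]
4: R B2 -> L0 miss  d=-]
5: R B2 -> L0 hit  d=-]
6: W B0 -> L0 miss  d=D]
7: W B3 -> L1 hit  d=D]
8: R B1 -> L1 miss wb->B3  d=-]
9: W B1 -> L1 hit  d=D]
10: R B2 -> L0 miss wb->B0  d=-]
11: R B2 -> L0 hit  d=-]
12: R B2 -> L0 hit  d=-]

DIRTY = [1]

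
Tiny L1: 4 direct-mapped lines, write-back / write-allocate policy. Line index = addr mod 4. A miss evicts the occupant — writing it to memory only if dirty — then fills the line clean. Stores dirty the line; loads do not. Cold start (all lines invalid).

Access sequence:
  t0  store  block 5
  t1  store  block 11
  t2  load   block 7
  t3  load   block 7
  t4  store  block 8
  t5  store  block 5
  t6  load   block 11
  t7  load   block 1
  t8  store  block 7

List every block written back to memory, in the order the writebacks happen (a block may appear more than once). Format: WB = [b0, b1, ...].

WB = [11, 5]

  0 | W B5 → L1 miss [D]
  1 | W B11 → L3 miss [D]
  2 | R B7 → L3 miss wb→B11 [-]
  3 | R B7 → L3 hit [-]
  4 | W B8 → L0 miss [D]
  5 | W B5 → L1 hit [D]
  6 | R B11 → L3 miss [-]
  7 | R B1 → L1 miss wb→B5 [-]
  8 | W B7 → L3 miss [D]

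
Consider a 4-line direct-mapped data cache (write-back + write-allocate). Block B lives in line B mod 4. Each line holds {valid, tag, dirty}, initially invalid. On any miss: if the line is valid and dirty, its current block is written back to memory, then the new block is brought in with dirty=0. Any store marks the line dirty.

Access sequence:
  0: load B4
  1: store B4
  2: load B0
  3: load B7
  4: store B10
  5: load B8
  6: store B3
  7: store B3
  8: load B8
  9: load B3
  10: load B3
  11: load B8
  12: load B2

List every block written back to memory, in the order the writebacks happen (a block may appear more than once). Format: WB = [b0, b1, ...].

WB = [4, 10]

0: R B4 → L0 miss [-]
1: W B4 → L0 hit [D]
2: R B0 → L0 miss wb→B4 [-]
3: R B7 → L3 miss [-]
4: W B10 → L2 miss [D]
5: R B8 → L0 miss [-]
6: W B3 → L3 miss [D]
7: W B3 → L3 hit [D]
8: R B8 → L0 hit [-]
9: R B3 → L3 hit [D]
10: R B3 → L3 hit [D]
11: R B8 → L0 hit [-]
12: R B2 → L2 miss wb→B10 [-]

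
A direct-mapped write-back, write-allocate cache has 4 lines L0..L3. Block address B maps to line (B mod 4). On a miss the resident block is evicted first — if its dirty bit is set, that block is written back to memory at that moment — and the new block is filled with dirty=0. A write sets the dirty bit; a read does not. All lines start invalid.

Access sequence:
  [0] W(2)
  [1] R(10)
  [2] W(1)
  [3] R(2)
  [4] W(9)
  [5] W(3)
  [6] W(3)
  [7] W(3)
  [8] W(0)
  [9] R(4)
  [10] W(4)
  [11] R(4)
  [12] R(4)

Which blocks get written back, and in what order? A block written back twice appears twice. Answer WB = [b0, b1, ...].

0: W B2 -> L2 miss  d=D]
1: R B10 -> L2 miss wb->B2  d=-]
2: W B1 -> L1 miss  d=D]
3: R B2 -> L2 miss  d=-]
4: W B9 -> L1 miss wb->B1  d=D]
5: W B3 -> L3 miss  d=D]
6: W B3 -> L3 hit  d=D]
7: W B3 -> L3 hit  d=D]
8: W B0 -> L0 miss  d=D]
9: R B4 -> L0 miss wb->B0  d=-]
10: W B4 -> L0 hit  d=D]
11: R B4 -> L0 hit  d=D]
12: R B4 -> L0 hit  d=D]

WB = [2, 1, 0]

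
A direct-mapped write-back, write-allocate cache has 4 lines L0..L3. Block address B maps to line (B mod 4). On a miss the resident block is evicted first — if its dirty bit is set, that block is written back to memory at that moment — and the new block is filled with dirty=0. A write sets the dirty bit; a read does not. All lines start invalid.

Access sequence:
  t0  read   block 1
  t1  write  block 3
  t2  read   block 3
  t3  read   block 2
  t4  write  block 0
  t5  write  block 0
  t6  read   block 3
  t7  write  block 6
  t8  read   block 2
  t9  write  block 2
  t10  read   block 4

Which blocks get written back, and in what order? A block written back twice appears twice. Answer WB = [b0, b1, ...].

WB = [6, 0]

0: R B1 → L1 miss [-]
1: W B3 → L3 miss [D]
2: R B3 → L3 hit [D]
3: R B2 → L2 miss [-]
4: W B0 → L0 miss [D]
5: W B0 → L0 hit [D]
6: R B3 → L3 hit [D]
7: W B6 → L2 miss [D]
8: R B2 → L2 miss wb→B6 [-]
9: W B2 → L2 hit [D]
10: R B4 → L0 miss wb→B0 [-]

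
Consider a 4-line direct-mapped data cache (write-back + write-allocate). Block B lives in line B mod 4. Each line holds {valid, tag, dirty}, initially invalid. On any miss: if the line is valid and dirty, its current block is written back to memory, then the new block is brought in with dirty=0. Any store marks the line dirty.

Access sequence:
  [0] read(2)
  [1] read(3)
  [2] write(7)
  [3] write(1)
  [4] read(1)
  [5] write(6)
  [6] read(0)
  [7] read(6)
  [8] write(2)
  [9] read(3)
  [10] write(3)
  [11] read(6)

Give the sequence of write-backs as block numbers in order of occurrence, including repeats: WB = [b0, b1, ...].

WB = [6, 7, 2]

  0 | R B2 → L2 miss [-]
  1 | R B3 → L3 miss [-]
  2 | W B7 → L3 miss [D]
  3 | W B1 → L1 miss [D]
  4 | R B1 → L1 hit [D]
  5 | W B6 → L2 miss [D]
  6 | R B0 → L0 miss [-]
  7 | R B6 → L2 hit [D]
  8 | W B2 → L2 miss wb→B6 [D]
  9 | R B3 → L3 miss wb→B7 [-]
  10 | W B3 → L3 hit [D]
  11 | R B6 → L2 miss wb→B2 [-]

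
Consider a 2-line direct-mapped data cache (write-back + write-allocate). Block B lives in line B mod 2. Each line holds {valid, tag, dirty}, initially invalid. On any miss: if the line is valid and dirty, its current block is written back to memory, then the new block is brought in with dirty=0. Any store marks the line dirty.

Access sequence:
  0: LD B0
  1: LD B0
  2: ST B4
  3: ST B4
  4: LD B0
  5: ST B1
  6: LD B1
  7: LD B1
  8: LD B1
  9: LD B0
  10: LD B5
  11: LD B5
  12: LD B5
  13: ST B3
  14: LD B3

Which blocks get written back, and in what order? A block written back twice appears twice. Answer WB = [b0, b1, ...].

0: R B0 → L0 miss [-]
1: R B0 → L0 hit [-]
2: W B4 → L0 miss [D]
3: W B4 → L0 hit [D]
4: R B0 → L0 miss wb→B4 [-]
5: W B1 → L1 miss [D]
6: R B1 → L1 hit [D]
7: R B1 → L1 hit [D]
8: R B1 → L1 hit [D]
9: R B0 → L0 hit [-]
10: R B5 → L1 miss wb→B1 [-]
11: R B5 → L1 hit [-]
12: R B5 → L1 hit [-]
13: W B3 → L1 miss [D]
14: R B3 → L1 hit [D]

WB = [4, 1]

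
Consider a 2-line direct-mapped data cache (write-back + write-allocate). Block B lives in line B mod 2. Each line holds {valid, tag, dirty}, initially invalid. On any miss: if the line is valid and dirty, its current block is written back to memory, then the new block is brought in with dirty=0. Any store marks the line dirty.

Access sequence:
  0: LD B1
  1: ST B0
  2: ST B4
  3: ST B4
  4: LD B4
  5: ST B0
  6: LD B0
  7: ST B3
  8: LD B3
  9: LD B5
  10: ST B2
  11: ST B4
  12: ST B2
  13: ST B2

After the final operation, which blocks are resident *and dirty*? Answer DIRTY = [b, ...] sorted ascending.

DIRTY = [2]

0: R B1 → L1 miss [-]
1: W B0 → L0 miss [D]
2: W B4 → L0 miss wb→B0 [D]
3: W B4 → L0 hit [D]
4: R B4 → L0 hit [D]
5: W B0 → L0 miss wb→B4 [D]
6: R B0 → L0 hit [D]
7: W B3 → L1 miss [D]
8: R B3 → L1 hit [D]
9: R B5 → L1 miss wb→B3 [-]
10: W B2 → L0 miss wb→B0 [D]
11: W B4 → L0 miss wb→B2 [D]
12: W B2 → L0 miss wb→B4 [D]
13: W B2 → L0 hit [D]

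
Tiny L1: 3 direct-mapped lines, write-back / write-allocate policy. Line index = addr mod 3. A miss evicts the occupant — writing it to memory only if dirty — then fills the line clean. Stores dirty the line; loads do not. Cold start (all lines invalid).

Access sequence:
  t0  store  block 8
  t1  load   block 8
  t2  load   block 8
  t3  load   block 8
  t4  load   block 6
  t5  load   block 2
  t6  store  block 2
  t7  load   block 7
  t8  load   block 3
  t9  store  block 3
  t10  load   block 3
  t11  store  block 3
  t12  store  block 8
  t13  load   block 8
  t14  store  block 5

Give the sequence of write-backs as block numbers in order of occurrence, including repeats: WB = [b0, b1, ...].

WB = [8, 2, 8]

0: W B8 → L2 miss [D]
1: R B8 → L2 hit [D]
2: R B8 → L2 hit [D]
3: R B8 → L2 hit [D]
4: R B6 → L0 miss [-]
5: R B2 → L2 miss wb→B8 [-]
6: W B2 → L2 hit [D]
7: R B7 → L1 miss [-]
8: R B3 → L0 miss [-]
9: W B3 → L0 hit [D]
10: R B3 → L0 hit [D]
11: W B3 → L0 hit [D]
12: W B8 → L2 miss wb→B2 [D]
13: R B8 → L2 hit [D]
14: W B5 → L2 miss wb→B8 [D]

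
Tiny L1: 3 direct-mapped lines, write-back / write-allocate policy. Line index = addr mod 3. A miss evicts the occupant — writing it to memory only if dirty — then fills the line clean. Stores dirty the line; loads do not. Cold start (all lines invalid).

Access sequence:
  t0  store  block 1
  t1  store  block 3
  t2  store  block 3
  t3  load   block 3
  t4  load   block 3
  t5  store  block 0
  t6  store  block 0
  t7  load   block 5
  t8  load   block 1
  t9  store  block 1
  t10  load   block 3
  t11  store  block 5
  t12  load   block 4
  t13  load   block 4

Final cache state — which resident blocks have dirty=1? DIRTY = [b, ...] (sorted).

DIRTY = [5]

0: W B1 -> L1 miss  d=D]
1: W B3 -> L0 miss  d=D]
2: W B3 -> L0 hit  d=D]
3: R B3 -> L0 hit  d=D]
4: R B3 -> L0 hit  d=D]
5: W B0 -> L0 miss wb->B3  d=D]
6: W B0 -> L0 hit  d=D]
7: R B5 -> L2 miss  d=-]
8: R B1 -> L1 hit  d=D]
9: W B1 -> L1 hit  d=D]
10: R B3 -> L0 miss wb->B0  d=-]
11: W B5 -> L2 hit  d=D]
12: R B4 -> L1 miss wb->B1  d=-]
13: R B4 -> L1 hit  d=-]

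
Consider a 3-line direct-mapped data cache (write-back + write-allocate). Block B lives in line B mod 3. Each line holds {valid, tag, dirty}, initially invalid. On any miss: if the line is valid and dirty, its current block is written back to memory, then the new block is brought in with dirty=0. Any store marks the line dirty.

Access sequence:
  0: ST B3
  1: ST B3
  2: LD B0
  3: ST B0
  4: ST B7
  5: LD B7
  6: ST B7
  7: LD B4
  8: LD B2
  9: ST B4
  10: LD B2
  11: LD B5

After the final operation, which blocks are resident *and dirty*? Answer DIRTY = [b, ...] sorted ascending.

DIRTY = [0, 4]

  0 | W B3 → L0 miss [D]
  1 | W B3 → L0 hit [D]
  2 | R B0 → L0 miss wb→B3 [-]
  3 | W B0 → L0 hit [D]
  4 | W B7 → L1 miss [D]
  5 | R B7 → L1 hit [D]
  6 | W B7 → L1 hit [D]
  7 | R B4 → L1 miss wb→B7 [-]
  8 | R B2 → L2 miss [-]
  9 | W B4 → L1 hit [D]
  10 | R B2 → L2 hit [-]
  11 | R B5 → L2 miss [-]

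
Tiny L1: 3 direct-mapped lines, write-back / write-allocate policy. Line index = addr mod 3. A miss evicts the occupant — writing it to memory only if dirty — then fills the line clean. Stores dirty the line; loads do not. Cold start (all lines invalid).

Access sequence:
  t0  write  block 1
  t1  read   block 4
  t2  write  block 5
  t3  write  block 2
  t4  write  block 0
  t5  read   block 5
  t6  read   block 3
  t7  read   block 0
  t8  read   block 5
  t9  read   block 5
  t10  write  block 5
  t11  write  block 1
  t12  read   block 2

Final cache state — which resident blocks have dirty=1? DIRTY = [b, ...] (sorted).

DIRTY = [1]

  0 | W B1 → L1 miss [D]
  1 | R B4 → L1 miss wb→B1 [-]
  2 | W B5 → L2 miss [D]
  3 | W B2 → L2 miss wb→B5 [D]
  4 | W B0 → L0 miss [D]
  5 | R B5 → L2 miss wb→B2 [-]
  6 | R B3 → L0 miss wb→B0 [-]
  7 | R B0 → L0 miss [-]
  8 | R B5 → L2 hit [-]
  9 | R B5 → L2 hit [-]
  10 | W B5 → L2 hit [D]
  11 | W B1 → L1 miss [D]
  12 | R B2 → L2 miss wb→B5 [-]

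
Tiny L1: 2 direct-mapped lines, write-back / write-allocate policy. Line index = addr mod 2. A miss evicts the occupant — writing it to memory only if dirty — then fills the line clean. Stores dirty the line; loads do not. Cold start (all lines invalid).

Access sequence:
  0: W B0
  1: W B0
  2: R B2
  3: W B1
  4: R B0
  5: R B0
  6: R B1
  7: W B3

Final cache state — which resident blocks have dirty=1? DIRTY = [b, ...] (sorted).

DIRTY = [3]

  0 | W B0 → L0 miss [D]
  1 | W B0 → L0 hit [D]
  2 | R B2 → L0 miss wb→B0 [-]
  3 | W B1 → L1 miss [D]
  4 | R B0 → L0 miss [-]
  5 | R B0 → L0 hit [-]
  6 | R B1 → L1 hit [D]
  7 | W B3 → L1 miss wb→B1 [D]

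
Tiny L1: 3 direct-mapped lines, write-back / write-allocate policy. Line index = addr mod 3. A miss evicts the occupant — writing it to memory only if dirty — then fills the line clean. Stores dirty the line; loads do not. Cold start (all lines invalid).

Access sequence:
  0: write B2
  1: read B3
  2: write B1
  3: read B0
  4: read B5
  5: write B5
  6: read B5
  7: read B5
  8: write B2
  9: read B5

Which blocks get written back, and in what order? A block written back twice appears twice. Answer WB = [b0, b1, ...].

0: W B2 -> L2 miss  d=D]
1: R B3 -> L0 miss  d=-]
2: W B1 -> L1 miss  d=D]
3: R B0 -> L0 miss  d=-]
4: R B5 -> L2 miss wb->B2  d=-]
5: W B5 -> L2 hit  d=D]
6: R B5 -> L2 hit  d=D]
7: R B5 -> L2 hit  d=D]
8: W B2 -> L2 miss wb->B5  d=D]
9: R B5 -> L2 miss wb->B2  d=-]

WB = [2, 5, 2]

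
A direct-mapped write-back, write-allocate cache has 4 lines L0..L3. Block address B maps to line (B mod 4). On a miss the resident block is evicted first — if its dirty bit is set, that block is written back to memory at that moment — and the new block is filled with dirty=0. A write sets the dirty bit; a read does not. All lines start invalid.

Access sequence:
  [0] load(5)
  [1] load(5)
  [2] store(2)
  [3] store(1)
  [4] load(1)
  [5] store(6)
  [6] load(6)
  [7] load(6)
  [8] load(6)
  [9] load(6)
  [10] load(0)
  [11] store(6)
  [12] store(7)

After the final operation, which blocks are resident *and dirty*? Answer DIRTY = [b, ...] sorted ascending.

  0 | R B5 → L1 miss [-]
  1 | R B5 → L1 hit [-]
  2 | W B2 → L2 miss [D]
  3 | W B1 → L1 miss [D]
  4 | R B1 → L1 hit [D]
  5 | W B6 → L2 miss wb→B2 [D]
  6 | R B6 → L2 hit [D]
  7 | R B6 → L2 hit [D]
  8 | R B6 → L2 hit [D]
  9 | R B6 → L2 hit [D]
  10 | R B0 → L0 miss [-]
  11 | W B6 → L2 hit [D]
  12 | W B7 → L3 miss [D]

DIRTY = [1, 6, 7]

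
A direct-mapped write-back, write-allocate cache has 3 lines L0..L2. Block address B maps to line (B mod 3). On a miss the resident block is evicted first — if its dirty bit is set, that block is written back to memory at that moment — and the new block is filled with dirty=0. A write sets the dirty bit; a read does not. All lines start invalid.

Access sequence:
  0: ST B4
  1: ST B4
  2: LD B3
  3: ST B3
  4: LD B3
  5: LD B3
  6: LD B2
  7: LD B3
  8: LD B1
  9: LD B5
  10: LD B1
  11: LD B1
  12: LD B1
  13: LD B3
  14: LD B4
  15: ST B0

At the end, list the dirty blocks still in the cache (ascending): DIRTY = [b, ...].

0: W B4 → L1 miss [D]
1: W B4 → L1 hit [D]
2: R B3 → L0 miss [-]
3: W B3 → L0 hit [D]
4: R B3 → L0 hit [D]
5: R B3 → L0 hit [D]
6: R B2 → L2 miss [-]
7: R B3 → L0 hit [D]
8: R B1 → L1 miss wb→B4 [-]
9: R B5 → L2 miss [-]
10: R B1 → L1 hit [-]
11: R B1 → L1 hit [-]
12: R B1 → L1 hit [-]
13: R B3 → L0 hit [D]
14: R B4 → L1 miss [-]
15: W B0 → L0 miss wb→B3 [D]

DIRTY = [0]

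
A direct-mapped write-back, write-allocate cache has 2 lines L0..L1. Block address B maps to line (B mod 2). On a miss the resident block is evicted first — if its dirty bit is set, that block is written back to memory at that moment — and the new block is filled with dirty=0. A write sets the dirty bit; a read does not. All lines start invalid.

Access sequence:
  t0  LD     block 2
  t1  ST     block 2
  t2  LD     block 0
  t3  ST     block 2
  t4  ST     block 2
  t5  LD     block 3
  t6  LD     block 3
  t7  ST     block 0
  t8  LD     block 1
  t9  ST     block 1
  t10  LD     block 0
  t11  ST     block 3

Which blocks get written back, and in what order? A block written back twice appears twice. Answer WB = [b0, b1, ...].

WB = [2, 2, 1]

0: R B2 → L0 miss [-]
1: W B2 → L0 hit [D]
2: R B0 → L0 miss wb→B2 [-]
3: W B2 → L0 miss [D]
4: W B2 → L0 hit [D]
5: R B3 → L1 miss [-]
6: R B3 → L1 hit [-]
7: W B0 → L0 miss wb→B2 [D]
8: R B1 → L1 miss [-]
9: W B1 → L1 hit [D]
10: R B0 → L0 hit [D]
11: W B3 → L1 miss wb→B1 [D]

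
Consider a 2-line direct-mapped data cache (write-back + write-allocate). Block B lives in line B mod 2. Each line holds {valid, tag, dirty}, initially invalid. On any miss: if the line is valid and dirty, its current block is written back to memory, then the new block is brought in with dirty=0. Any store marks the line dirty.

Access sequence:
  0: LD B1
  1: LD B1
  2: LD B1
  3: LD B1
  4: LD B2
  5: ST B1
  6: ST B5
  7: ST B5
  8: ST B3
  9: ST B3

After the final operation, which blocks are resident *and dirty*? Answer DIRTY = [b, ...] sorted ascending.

0: R B1 -> L1 miss  d=-]
1: R B1 -> L1 hit  d=-]
2: R B1 -> L1 hit  d=-]
3: R B1 -> L1 hit  d=-]
4: R B2 -> L0 miss  d=-]
5: W B1 -> L1 hit  d=D]
6: W B5 -> L1 miss wb->B1  d=D]
7: W B5 -> L1 hit  d=D]
8: W B3 -> L1 miss wb->B5  d=D]
9: W B3 -> L1 hit  d=D]

DIRTY = [3]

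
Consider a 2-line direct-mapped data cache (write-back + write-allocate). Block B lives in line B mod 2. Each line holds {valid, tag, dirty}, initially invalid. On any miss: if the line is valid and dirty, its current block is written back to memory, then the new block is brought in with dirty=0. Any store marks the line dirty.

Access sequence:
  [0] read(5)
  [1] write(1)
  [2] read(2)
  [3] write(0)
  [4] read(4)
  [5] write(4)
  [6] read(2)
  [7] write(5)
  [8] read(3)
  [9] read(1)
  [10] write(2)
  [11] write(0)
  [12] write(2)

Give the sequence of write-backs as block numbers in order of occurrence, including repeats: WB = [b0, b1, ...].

  0 | R B5 → L1 miss [-]
  1 | W B1 → L1 miss [D]
  2 | R B2 → L0 miss [-]
  3 | W B0 → L0 miss [D]
  4 | R B4 → L0 miss wb→B0 [-]
  5 | W B4 → L0 hit [D]
  6 | R B2 → L0 miss wb→B4 [-]
  7 | W B5 → L1 miss wb→B1 [D]
  8 | R B3 → L1 miss wb→B5 [-]
  9 | R B1 → L1 miss [-]
  10 | W B2 → L0 hit [D]
  11 | W B0 → L0 miss wb→B2 [D]
  12 | W B2 → L0 miss wb→B0 [D]

WB = [0, 4, 1, 5, 2, 0]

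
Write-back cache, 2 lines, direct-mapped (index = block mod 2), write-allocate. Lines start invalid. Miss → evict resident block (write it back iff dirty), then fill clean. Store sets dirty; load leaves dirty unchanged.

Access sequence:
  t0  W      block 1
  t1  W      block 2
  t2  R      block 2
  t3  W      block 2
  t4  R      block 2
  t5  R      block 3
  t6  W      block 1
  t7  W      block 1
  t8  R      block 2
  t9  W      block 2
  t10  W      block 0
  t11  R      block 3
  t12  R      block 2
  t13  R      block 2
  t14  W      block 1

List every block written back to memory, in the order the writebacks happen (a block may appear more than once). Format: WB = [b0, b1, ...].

WB = [1, 2, 1, 0]

0: W B1 → L1 miss [D]
1: W B2 → L0 miss [D]
2: R B2 → L0 hit [D]
3: W B2 → L0 hit [D]
4: R B2 → L0 hit [D]
5: R B3 → L1 miss wb→B1 [-]
6: W B1 → L1 miss [D]
7: W B1 → L1 hit [D]
8: R B2 → L0 hit [D]
9: W B2 → L0 hit [D]
10: W B0 → L0 miss wb→B2 [D]
11: R B3 → L1 miss wb→B1 [-]
12: R B2 → L0 miss wb→B0 [-]
13: R B2 → L0 hit [-]
14: W B1 → L1 miss [D]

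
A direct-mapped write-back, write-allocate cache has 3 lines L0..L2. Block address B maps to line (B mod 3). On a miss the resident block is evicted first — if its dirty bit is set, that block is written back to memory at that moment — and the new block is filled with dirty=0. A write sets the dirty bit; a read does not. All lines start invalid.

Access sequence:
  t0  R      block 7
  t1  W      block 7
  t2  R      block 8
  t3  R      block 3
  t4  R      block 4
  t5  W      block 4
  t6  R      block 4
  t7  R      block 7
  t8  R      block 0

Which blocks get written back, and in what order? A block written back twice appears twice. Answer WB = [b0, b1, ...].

WB = [7, 4]

0: R B7 → L1 miss [-]
1: W B7 → L1 hit [D]
2: R B8 → L2 miss [-]
3: R B3 → L0 miss [-]
4: R B4 → L1 miss wb→B7 [-]
5: W B4 → L1 hit [D]
6: R B4 → L1 hit [D]
7: R B7 → L1 miss wb→B4 [-]
8: R B0 → L0 miss [-]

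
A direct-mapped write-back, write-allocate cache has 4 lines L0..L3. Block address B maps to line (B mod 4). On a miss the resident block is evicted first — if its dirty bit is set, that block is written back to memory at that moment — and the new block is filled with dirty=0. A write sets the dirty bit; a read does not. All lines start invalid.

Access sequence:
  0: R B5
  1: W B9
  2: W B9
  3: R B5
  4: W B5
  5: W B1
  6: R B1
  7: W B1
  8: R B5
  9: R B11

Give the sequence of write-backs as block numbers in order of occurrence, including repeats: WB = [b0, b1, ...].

WB = [9, 5, 1]

0: R B5 → L1 miss [-]
1: W B9 → L1 miss [D]
2: W B9 → L1 hit [D]
3: R B5 → L1 miss wb→B9 [-]
4: W B5 → L1 hit [D]
5: W B1 → L1 miss wb→B5 [D]
6: R B1 → L1 hit [D]
7: W B1 → L1 hit [D]
8: R B5 → L1 miss wb→B1 [-]
9: R B11 → L3 miss [-]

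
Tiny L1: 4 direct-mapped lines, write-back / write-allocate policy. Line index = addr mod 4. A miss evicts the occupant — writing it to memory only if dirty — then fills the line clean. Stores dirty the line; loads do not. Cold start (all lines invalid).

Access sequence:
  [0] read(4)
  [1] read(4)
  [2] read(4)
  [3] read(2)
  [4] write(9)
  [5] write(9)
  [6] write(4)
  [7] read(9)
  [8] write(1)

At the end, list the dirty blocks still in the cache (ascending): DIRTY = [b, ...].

0: R B4 → L0 miss [-]
1: R B4 → L0 hit [-]
2: R B4 → L0 hit [-]
3: R B2 → L2 miss [-]
4: W B9 → L1 miss [D]
5: W B9 → L1 hit [D]
6: W B4 → L0 hit [D]
7: R B9 → L1 hit [D]
8: W B1 → L1 miss wb→B9 [D]

DIRTY = [1, 4]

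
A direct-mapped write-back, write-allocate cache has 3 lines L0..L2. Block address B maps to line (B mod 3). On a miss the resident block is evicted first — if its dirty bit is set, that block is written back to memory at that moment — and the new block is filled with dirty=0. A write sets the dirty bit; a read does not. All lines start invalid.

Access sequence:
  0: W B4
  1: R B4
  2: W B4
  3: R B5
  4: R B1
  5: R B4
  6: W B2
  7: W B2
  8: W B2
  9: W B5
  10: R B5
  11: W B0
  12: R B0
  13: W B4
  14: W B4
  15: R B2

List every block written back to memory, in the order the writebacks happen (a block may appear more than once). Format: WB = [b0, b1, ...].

WB = [4, 2, 5]

  0 | W B4 → L1 miss [D]
  1 | R B4 → L1 hit [D]
  2 | W B4 → L1 hit [D]
  3 | R B5 → L2 miss [-]
  4 | R B1 → L1 miss wb→B4 [-]
  5 | R B4 → L1 miss [-]
  6 | W B2 → L2 miss [D]
  7 | W B2 → L2 hit [D]
  8 | W B2 → L2 hit [D]
  9 | W B5 → L2 miss wb→B2 [D]
  10 | R B5 → L2 hit [D]
  11 | W B0 → L0 miss [D]
  12 | R B0 → L0 hit [D]
  13 | W B4 → L1 hit [D]
  14 | W B4 → L1 hit [D]
  15 | R B2 → L2 miss wb→B5 [-]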